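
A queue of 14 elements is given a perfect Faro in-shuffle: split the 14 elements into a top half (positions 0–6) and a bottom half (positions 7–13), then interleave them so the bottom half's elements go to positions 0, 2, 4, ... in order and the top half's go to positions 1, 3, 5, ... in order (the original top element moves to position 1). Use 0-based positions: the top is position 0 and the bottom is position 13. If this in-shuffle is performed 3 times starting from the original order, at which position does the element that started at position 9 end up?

Track the element's position through each in-shuffle:
9 → 4 → 9 → 4

4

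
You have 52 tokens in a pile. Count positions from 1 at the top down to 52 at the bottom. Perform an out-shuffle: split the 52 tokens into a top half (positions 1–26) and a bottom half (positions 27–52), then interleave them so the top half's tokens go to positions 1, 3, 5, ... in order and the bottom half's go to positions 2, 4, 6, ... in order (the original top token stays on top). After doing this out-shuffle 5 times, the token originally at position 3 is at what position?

Track the token's position through each out-shuffle:
3 → 5 → 9 → 17 → 33 → 14

14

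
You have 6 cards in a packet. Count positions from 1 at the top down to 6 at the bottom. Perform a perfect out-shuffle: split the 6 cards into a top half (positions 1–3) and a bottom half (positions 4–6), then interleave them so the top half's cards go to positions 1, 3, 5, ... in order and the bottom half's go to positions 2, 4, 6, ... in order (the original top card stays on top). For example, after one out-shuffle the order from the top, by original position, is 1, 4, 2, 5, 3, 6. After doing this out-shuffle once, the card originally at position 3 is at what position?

Track the card's position through each out-shuffle:
3 → 5

5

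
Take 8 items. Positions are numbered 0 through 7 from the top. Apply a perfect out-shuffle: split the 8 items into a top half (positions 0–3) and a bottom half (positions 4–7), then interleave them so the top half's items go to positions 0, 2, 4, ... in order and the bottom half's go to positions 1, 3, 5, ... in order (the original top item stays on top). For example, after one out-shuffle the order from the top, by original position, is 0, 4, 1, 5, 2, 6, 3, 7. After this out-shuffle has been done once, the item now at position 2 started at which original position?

1

Work backwards from position 2, undoing one out-shuffle at a time:
2 ← 1
So the item now at position 2 started at position 1.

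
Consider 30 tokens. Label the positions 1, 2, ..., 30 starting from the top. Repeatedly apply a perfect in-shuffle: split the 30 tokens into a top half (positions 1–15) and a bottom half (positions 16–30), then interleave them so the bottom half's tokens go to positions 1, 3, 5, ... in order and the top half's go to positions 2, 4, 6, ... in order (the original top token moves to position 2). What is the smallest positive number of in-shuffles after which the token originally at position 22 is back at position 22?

5

Follow position 22 under repeated in-shuffles:
22 → 13 → 26 → 21 → 11 → 22
It first returns after 5 in-shuffles.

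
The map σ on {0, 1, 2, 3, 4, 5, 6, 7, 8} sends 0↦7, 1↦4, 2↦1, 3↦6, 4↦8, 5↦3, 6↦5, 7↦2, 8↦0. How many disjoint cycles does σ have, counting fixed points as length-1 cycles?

Cycle decomposition: (0 7 2 1 4 8) (3 6 5).
2 cycles.

2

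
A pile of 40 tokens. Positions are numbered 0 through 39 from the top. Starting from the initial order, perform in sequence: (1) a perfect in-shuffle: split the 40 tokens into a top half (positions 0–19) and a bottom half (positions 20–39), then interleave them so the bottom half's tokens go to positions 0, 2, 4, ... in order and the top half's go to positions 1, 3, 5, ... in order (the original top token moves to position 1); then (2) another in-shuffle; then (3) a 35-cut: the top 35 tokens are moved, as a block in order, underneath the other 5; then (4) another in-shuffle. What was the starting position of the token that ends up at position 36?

Undo the operations in reverse order, starting from position 36:
  undo op 4 (in-shuffle, from bottom half): 36 ← 38
  undo op 3 (cut 35): 38 ← 33
  undo op 2 (in-shuffle, from top half): 33 ← 16
  undo op 1 (in-shuffle, from bottom half): 16 ← 28
So the token at position 36 came from original position 28.

28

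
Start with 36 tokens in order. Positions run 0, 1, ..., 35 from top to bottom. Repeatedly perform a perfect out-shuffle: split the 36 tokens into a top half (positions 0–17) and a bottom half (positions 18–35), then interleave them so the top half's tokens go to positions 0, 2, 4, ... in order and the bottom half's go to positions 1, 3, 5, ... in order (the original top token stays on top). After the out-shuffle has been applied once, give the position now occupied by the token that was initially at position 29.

23

Track the token's position through each out-shuffle:
29 → 23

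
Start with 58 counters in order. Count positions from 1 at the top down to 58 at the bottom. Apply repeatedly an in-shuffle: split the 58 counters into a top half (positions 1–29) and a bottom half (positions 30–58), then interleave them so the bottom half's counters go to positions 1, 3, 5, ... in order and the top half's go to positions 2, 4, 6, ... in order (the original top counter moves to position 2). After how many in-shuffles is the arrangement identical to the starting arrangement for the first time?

58

The in-shuffle permutes the 58 positions with cycle lengths [58].
Every counter is home exactly when every cycle has completed a whole number of laps, i.e. after lcm(58) = 58 in-shuffles.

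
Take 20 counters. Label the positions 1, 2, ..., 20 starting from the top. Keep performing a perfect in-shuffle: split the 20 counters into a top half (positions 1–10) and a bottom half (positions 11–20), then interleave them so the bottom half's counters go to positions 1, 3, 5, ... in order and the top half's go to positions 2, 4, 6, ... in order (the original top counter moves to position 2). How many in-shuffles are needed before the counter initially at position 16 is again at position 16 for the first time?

6

Follow position 16 under repeated in-shuffles:
16 → 11 → 1 → 2 → 4 → 8 → 16
It first returns after 6 in-shuffles.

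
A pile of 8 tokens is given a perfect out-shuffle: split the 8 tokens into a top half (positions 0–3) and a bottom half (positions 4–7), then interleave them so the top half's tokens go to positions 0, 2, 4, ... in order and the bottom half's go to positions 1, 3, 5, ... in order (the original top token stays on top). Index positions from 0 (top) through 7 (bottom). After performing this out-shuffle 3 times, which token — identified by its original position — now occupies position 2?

Work backwards from position 2, undoing one out-shuffle at a time:
2 ← 1 ← 4 ← 2
So the token now at position 2 started at position 2.

2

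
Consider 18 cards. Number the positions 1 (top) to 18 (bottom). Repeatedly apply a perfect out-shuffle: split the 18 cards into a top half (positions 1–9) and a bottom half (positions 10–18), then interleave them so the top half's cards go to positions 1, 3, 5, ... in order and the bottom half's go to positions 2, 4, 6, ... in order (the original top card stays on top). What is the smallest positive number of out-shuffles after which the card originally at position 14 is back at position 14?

8

Follow position 14 under repeated out-shuffles:
14 → 10 → 2 → 3 → 5 → 9 → 17 → 16 → 14
It first returns after 8 out-shuffles.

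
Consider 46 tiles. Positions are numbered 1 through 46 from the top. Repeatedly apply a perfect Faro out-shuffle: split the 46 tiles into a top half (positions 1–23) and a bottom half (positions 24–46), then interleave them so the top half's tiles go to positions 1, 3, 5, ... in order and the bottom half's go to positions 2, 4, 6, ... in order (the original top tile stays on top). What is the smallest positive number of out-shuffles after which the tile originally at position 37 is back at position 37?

4

Follow position 37 under repeated out-shuffles:
37 → 28 → 10 → 19 → 37
It first returns after 4 out-shuffles.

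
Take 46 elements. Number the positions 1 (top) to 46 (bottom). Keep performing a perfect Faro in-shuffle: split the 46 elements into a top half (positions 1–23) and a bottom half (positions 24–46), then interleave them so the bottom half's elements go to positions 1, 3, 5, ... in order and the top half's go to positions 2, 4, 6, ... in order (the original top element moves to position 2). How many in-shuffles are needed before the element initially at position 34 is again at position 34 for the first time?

23

Follow position 34 under repeated in-shuffles:
34 → 21 → 42 → 37 → 27 → 7 → 14 → 28 → ... → 34 (length 23)
It first returns after 23 in-shuffles.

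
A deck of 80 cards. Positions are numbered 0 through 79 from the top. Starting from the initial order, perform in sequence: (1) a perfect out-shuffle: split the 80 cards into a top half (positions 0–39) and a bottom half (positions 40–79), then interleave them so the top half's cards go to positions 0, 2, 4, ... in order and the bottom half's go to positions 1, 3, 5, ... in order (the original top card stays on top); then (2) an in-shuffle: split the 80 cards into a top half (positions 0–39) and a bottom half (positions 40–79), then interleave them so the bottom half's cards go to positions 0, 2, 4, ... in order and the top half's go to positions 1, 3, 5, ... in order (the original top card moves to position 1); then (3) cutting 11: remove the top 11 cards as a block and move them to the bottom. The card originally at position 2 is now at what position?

Track the card from position 2 forward through each operation:
  after op 1 (out-shuffle): 2 → 4
  after op 2 (in-shuffle): 4 → 9
  after op 3 (cut 11): 9 → 78

78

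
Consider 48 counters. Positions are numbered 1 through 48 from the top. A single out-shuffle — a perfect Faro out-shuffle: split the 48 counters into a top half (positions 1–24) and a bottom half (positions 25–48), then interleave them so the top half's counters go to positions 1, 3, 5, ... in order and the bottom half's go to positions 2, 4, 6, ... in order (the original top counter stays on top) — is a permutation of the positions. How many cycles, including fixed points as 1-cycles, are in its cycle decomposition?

4

Trace each unvisited position around until it returns:
(1) (2 3 5 9 17 33 ... len 23) (6 11 21 41 34 20 ... len 23) (48)
4 cycles in total.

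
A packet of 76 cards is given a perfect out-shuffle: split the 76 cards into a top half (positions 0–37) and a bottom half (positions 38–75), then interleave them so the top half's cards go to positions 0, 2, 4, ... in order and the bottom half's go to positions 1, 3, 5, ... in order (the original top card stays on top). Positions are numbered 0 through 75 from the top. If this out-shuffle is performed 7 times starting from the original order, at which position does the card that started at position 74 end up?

22

Track the card's position through each out-shuffle:
74 → 73 → 71 → 67 → 59 → 43 → 11 → 22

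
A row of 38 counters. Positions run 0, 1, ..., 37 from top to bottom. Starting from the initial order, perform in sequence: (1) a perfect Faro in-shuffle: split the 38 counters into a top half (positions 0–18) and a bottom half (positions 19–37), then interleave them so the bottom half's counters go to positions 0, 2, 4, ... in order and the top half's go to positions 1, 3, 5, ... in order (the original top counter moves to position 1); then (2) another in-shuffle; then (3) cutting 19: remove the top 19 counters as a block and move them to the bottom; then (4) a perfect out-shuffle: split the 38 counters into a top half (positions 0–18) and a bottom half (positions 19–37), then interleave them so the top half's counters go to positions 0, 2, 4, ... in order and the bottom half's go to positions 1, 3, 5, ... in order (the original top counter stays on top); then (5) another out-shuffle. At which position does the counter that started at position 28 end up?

Track the counter from position 28 forward through each operation:
  after op 1 (in-shuffle): 28 → 18
  after op 2 (in-shuffle): 18 → 37
  after op 3 (cut 19): 37 → 18
  after op 4 (out-shuffle): 18 → 36
  after op 5 (out-shuffle): 36 → 35

35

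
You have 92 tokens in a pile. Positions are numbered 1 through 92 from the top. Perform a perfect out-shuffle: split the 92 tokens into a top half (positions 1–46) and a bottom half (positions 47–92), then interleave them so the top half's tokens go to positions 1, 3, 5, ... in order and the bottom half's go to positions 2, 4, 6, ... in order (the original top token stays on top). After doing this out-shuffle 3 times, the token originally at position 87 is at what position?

52

Track the token's position through each out-shuffle:
87 → 82 → 72 → 52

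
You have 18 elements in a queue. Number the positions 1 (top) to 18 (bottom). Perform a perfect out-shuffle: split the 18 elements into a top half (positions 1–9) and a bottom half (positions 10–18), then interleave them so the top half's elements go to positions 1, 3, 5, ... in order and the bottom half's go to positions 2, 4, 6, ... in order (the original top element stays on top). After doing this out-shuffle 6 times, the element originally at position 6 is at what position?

15

Track the element's position through each out-shuffle:
6 → 11 → 4 → 7 → 13 → 8 → 15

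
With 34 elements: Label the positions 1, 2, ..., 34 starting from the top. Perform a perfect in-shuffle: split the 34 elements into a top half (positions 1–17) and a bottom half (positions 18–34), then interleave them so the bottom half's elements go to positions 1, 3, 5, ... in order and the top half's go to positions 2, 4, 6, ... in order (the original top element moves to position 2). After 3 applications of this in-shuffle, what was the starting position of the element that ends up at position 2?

Work backwards from position 2, undoing one in-shuffle at a time:
2 ← 1 ← 18 ← 9
So the element now at position 2 started at position 9.

9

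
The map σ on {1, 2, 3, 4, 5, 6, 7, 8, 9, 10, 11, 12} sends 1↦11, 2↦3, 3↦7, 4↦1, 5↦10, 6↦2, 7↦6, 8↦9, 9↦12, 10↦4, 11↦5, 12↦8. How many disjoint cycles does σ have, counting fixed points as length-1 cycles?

Cycle decomposition: (1 11 5 10 4) (2 3 7 6) (8 9 12).
3 cycles.

3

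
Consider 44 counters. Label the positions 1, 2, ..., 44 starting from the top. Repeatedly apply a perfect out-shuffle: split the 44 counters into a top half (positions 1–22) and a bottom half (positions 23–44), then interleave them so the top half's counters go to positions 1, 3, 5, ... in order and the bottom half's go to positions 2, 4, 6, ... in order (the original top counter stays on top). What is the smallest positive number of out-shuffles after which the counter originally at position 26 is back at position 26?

Follow position 26 under repeated out-shuffles:
26 → 8 → 15 → 29 → 14 → 27 → 10 → 19 → 37 → 30 → 16 → 31 → 18 → 35 → 26
It first returns after 14 out-shuffles.

14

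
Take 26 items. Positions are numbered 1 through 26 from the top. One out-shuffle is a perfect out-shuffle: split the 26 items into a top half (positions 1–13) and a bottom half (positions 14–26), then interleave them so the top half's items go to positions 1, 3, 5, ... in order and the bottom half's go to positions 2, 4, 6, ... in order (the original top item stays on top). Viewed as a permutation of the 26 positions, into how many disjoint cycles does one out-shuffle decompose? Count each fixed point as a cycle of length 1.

Trace each unvisited position around until it returns:
(1) (2 3 5 9 17 8 ... len 20) (6 11 21 16) (26)
4 cycles in total.

4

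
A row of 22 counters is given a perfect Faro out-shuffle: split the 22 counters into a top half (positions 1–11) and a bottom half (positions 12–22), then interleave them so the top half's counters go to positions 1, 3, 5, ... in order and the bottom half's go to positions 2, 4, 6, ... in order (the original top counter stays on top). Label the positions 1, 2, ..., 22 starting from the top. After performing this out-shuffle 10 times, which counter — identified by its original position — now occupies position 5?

17

Work backwards from position 5, undoing one out-shuffle at a time:
5 ← 3 ← 2 ← 12 ← 17 ← 9 ← 5 ← 3 ← 2 ← 12 ← 17
So the counter now at position 5 started at position 17.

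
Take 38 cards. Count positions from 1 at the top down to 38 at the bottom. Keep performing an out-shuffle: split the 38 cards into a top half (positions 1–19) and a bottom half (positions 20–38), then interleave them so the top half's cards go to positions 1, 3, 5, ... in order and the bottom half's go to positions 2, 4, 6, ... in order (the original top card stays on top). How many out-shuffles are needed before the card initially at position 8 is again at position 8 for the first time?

Follow position 8 under repeated out-shuffles:
8 → 15 → 29 → 20 → 2 → 3 → 5 → 9 → ... → 8 (length 36)
It first returns after 36 out-shuffles.

36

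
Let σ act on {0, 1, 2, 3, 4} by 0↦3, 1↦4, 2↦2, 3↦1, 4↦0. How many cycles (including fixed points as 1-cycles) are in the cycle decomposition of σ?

2

Cycle decomposition: (0 3 1 4) (2).
2 cycles.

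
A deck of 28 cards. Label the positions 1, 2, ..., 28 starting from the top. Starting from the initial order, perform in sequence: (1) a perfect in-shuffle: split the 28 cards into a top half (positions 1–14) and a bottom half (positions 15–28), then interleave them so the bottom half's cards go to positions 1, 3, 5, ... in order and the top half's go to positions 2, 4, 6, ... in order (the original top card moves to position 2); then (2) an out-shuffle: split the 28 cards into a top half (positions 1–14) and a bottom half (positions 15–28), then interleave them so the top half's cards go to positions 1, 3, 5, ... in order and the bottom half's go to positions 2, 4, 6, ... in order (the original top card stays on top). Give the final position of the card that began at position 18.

13

Track the card from position 18 forward through each operation:
  after op 1 (in-shuffle): 18 → 7
  after op 2 (out-shuffle): 7 → 13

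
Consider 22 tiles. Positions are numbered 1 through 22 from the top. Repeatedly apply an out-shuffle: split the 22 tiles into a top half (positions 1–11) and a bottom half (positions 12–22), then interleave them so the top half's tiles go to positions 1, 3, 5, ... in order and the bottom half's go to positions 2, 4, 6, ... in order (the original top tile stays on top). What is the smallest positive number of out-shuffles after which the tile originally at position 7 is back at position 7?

3

Follow position 7 under repeated out-shuffles:
7 → 13 → 4 → 7
It first returns after 3 out-shuffles.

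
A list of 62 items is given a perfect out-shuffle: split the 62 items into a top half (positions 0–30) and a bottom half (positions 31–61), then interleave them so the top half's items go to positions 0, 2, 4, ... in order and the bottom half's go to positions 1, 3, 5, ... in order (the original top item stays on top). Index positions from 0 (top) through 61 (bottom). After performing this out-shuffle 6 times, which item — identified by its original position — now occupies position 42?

Work backwards from position 42, undoing one out-shuffle at a time:
42 ← 21 ← 41 ← 51 ← 56 ← 28 ← 14
So the item now at position 42 started at position 14.

14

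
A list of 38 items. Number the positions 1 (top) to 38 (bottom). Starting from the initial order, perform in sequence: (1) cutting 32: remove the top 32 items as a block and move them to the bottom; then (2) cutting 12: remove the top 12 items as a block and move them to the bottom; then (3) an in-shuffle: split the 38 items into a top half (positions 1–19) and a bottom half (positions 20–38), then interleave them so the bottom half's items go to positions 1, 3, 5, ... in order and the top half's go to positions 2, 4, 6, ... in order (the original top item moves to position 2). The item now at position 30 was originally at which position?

Undo the operations in reverse order, starting from position 30:
  undo op 3 (in-shuffle, from top half): 30 ← 15
  undo op 2 (cut 12): 15 ← 27
  undo op 1 (cut 32): 27 ← 21
So the item at position 30 came from original position 21.

21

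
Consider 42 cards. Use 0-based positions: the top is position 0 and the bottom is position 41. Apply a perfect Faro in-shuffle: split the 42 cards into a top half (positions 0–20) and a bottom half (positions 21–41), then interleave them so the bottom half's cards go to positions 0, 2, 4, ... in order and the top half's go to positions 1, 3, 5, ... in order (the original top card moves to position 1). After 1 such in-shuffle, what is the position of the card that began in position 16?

Track the card's position through each in-shuffle:
16 → 33

33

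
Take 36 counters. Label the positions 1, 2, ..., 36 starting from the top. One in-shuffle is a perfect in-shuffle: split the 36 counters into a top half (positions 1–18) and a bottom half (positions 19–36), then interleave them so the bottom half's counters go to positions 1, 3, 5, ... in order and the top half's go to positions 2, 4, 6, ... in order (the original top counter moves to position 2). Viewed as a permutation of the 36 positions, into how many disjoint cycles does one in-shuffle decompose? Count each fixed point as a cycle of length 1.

1

Trace each unvisited position around until it returns:
(1 2 4 8 16 32 ... len 36)
1 cycle in total.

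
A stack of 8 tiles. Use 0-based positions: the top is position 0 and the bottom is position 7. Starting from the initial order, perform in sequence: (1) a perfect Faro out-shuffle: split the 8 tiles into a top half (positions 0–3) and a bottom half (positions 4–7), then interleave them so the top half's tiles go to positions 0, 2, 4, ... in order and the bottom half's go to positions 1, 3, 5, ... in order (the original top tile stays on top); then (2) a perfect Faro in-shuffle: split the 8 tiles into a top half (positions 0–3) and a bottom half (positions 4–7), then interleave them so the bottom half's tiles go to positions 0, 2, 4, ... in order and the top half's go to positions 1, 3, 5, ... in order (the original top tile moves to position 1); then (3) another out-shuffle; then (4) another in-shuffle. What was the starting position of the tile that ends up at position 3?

Undo the operations in reverse order, starting from position 3:
  undo op 4 (in-shuffle, from top half): 3 ← 1
  undo op 3 (out-shuffle, from bottom half): 1 ← 4
  undo op 2 (in-shuffle, from bottom half): 4 ← 6
  undo op 1 (out-shuffle, from top half): 6 ← 3
So the tile at position 3 came from original position 3.

3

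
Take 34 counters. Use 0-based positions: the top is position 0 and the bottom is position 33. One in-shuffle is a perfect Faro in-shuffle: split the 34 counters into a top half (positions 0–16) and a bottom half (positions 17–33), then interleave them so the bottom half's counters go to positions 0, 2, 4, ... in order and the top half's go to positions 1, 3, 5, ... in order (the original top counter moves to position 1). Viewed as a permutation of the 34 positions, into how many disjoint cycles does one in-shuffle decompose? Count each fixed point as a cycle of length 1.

5

Trace each unvisited position around until it returns:
(0 1 3 7 15 31 ... len 12) (2 5 11 23 12 25 ... len 12) (4 9 19) (6 13 27 20) (14 29 24)
5 cycles in total.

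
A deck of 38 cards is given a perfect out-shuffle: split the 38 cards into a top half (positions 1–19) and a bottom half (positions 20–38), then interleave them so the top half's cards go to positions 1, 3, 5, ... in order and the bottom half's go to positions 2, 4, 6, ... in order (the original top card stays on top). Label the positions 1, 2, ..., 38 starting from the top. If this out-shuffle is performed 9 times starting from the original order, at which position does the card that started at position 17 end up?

16

Track the card's position through each out-shuffle:
17 → 33 → 28 → 18 → 35 → 32 → 26 → 14 → 27 → 16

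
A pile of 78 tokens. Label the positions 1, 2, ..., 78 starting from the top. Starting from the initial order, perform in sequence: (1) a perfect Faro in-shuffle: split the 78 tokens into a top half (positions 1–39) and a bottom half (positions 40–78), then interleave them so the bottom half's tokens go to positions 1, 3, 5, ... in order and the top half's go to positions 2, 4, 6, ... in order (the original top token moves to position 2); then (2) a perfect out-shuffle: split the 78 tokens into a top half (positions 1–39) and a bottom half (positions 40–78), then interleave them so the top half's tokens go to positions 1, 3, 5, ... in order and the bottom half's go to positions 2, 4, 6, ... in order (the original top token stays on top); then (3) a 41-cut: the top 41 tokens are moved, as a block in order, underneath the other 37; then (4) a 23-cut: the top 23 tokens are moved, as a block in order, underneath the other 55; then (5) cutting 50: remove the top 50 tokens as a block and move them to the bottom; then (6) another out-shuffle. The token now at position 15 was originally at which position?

Undo the operations in reverse order, starting from position 15:
  undo op 6 (out-shuffle, from top half): 15 ← 8
  undo op 5 (cut 50): 8 ← 58
  undo op 4 (cut 23): 58 ← 3
  undo op 3 (cut 41): 3 ← 44
  undo op 2 (out-shuffle, from bottom half): 44 ← 61
  undo op 1 (in-shuffle, from bottom half): 61 ← 70
So the token at position 15 came from original position 70.

70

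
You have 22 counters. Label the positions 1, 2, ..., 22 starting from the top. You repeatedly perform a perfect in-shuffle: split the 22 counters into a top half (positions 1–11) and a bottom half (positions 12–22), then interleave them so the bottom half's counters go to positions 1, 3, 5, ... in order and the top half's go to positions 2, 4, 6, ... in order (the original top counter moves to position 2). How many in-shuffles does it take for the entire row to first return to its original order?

The in-shuffle permutes the 22 positions with cycle lengths [11, 11].
Every counter is home exactly when every cycle has completed a whole number of laps, i.e. after lcm(11) = 11 in-shuffles.

11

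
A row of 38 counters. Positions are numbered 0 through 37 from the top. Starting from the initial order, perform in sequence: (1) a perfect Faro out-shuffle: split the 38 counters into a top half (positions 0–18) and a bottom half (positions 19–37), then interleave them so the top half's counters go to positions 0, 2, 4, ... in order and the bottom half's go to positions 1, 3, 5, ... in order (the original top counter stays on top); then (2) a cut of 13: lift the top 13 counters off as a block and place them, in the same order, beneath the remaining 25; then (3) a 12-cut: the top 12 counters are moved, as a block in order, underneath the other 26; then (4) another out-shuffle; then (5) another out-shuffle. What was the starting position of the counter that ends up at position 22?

24

Undo the operations in reverse order, starting from position 22:
  undo op 5 (out-shuffle, from top half): 22 ← 11
  undo op 4 (out-shuffle, from bottom half): 11 ← 24
  undo op 3 (cut 12): 24 ← 36
  undo op 2 (cut 13): 36 ← 11
  undo op 1 (out-shuffle, from bottom half): 11 ← 24
So the counter at position 22 came from original position 24.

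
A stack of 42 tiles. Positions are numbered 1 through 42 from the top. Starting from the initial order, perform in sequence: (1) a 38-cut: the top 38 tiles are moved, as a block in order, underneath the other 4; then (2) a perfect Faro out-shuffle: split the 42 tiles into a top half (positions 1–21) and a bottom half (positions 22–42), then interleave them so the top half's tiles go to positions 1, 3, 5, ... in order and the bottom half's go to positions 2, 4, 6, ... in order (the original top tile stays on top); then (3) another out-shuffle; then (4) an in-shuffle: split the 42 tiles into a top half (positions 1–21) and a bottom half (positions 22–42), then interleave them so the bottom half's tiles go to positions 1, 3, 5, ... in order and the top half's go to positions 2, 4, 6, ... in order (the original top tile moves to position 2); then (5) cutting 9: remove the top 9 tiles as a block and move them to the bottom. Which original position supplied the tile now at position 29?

Undo the operations in reverse order, starting from position 29:
  undo op 5 (cut 9): 29 ← 38
  undo op 4 (in-shuffle, from top half): 38 ← 19
  undo op 3 (out-shuffle, from top half): 19 ← 10
  undo op 2 (out-shuffle, from bottom half): 10 ← 26
  undo op 1 (cut 38): 26 ← 22
So the tile at position 29 came from original position 22.

22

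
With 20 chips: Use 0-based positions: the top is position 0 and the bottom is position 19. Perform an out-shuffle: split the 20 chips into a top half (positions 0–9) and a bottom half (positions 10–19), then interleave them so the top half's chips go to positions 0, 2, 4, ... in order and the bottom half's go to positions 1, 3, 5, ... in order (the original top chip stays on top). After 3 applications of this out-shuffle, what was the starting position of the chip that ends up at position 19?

Work backwards from position 19, undoing one out-shuffle at a time:
19 ← 19 ← 19 ← 19
So the chip now at position 19 started at position 19.

19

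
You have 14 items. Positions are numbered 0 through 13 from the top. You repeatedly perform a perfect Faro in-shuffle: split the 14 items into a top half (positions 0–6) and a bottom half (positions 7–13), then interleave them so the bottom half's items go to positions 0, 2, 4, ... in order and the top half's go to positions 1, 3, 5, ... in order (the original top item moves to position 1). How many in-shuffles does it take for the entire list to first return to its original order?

4

The in-shuffle permutes the 14 positions with cycle lengths [2, 4, 4, 4].
Every item is home exactly when every cycle has completed a whole number of laps, i.e. after lcm(2, 4) = 4 in-shuffles.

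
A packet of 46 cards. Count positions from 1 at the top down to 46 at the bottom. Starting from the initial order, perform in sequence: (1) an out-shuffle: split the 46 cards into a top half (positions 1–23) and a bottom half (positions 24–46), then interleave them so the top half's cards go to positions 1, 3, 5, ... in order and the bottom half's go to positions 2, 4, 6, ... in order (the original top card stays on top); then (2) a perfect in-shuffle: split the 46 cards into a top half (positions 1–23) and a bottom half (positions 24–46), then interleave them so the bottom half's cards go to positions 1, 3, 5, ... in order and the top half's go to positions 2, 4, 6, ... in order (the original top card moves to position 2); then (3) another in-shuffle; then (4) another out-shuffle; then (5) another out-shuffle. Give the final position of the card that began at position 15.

Track the card from position 15 forward through each operation:
  after op 1 (out-shuffle): 15 → 29
  after op 2 (in-shuffle): 29 → 11
  after op 3 (in-shuffle): 11 → 22
  after op 4 (out-shuffle): 22 → 43
  after op 5 (out-shuffle): 43 → 40

40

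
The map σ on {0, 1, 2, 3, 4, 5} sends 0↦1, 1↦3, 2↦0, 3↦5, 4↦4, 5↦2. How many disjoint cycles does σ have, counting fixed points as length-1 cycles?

2

Cycle decomposition: (0 1 3 5 2) (4).
2 cycles.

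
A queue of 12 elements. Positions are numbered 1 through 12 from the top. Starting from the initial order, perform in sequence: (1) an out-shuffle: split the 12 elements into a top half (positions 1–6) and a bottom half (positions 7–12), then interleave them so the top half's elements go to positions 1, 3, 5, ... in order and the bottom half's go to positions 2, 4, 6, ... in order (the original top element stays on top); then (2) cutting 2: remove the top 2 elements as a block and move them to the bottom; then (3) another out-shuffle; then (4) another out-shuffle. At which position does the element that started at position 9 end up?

Track the element from position 9 forward through each operation:
  after op 1 (out-shuffle): 9 → 6
  after op 2 (cut 2): 6 → 4
  after op 3 (out-shuffle): 4 → 7
  after op 4 (out-shuffle): 7 → 2

2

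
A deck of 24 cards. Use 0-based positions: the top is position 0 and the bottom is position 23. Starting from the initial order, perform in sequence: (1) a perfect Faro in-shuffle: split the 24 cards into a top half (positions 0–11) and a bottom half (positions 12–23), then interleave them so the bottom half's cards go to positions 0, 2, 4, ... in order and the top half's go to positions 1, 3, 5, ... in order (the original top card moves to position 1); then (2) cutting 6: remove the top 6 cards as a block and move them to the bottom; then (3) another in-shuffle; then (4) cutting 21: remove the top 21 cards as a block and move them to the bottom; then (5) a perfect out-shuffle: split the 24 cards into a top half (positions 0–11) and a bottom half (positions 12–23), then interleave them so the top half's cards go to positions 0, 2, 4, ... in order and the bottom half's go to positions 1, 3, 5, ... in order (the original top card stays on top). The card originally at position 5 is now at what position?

5

Track the card from position 5 forward through each operation:
  after op 1 (in-shuffle): 5 → 11
  after op 2 (cut 6): 11 → 5
  after op 3 (in-shuffle): 5 → 11
  after op 4 (cut 21): 11 → 14
  after op 5 (out-shuffle): 14 → 5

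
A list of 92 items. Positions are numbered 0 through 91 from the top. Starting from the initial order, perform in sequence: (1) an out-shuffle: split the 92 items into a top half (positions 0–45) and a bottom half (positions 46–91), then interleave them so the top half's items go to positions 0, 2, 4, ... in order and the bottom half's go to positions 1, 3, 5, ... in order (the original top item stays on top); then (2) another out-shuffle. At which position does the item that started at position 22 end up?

88

Track the item from position 22 forward through each operation:
  after op 1 (out-shuffle): 22 → 44
  after op 2 (out-shuffle): 44 → 88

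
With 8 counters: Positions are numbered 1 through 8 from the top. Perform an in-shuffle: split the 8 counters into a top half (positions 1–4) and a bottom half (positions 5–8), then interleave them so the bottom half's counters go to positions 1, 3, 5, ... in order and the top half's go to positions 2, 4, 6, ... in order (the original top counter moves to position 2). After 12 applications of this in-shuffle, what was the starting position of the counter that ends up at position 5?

Work backwards from position 5, undoing one in-shuffle at a time:
5 ← 7 ← 8 ← 4 ← 2 ← 1 ← 5 ← 7 ← 8 ← 4 ← 2 ← 1 ← 5
So the counter now at position 5 started at position 5.

5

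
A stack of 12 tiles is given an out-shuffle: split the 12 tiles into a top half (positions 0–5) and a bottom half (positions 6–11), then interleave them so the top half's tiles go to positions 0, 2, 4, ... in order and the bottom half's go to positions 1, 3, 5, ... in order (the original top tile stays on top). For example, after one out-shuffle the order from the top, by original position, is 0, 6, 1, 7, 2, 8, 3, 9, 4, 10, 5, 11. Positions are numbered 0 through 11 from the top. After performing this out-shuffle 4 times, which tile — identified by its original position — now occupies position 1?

9

Work backwards from position 1, undoing one out-shuffle at a time:
1 ← 6 ← 3 ← 7 ← 9
So the tile now at position 1 started at position 9.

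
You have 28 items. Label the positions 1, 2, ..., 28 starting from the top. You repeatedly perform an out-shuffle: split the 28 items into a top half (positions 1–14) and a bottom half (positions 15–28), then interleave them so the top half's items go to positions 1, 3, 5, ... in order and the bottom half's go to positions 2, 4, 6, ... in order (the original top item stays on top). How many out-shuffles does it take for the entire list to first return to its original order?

The out-shuffle permutes the 28 positions with cycle lengths [1, 1, 2, 6, 18].
Every item is home exactly when every cycle has completed a whole number of laps, i.e. after lcm(1, 2, 6, 18) = 18 out-shuffles.

18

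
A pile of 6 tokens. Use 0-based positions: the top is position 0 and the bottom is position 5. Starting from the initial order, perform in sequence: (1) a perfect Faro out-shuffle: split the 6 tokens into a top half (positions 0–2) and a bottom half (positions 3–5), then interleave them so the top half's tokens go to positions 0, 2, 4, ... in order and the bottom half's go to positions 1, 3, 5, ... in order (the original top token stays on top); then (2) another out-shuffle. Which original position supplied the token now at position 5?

5

Undo the operations in reverse order, starting from position 5:
  undo op 2 (out-shuffle, from bottom half): 5 ← 5
  undo op 1 (out-shuffle, from bottom half): 5 ← 5
So the token at position 5 came from original position 5.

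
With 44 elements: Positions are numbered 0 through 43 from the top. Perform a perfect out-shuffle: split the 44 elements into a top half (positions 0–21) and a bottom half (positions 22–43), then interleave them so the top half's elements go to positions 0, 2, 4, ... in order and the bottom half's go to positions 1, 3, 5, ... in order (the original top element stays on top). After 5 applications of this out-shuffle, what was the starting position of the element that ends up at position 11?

Work backwards from position 11, undoing one out-shuffle at a time:
11 ← 27 ← 35 ← 39 ← 41 ← 42
So the element now at position 11 started at position 42.

42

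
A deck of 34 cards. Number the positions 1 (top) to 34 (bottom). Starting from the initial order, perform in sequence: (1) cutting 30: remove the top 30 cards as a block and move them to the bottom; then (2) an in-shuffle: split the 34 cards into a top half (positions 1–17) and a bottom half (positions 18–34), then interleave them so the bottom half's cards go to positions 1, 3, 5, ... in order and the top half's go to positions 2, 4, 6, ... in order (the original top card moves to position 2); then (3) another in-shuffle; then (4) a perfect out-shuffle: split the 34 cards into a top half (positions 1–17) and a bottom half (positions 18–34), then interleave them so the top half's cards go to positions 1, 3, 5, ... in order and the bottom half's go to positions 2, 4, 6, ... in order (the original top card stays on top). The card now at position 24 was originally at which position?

Undo the operations in reverse order, starting from position 24:
  undo op 4 (out-shuffle, from bottom half): 24 ← 29
  undo op 3 (in-shuffle, from bottom half): 29 ← 32
  undo op 2 (in-shuffle, from top half): 32 ← 16
  undo op 1 (cut 30): 16 ← 12
So the card at position 24 came from original position 12.

12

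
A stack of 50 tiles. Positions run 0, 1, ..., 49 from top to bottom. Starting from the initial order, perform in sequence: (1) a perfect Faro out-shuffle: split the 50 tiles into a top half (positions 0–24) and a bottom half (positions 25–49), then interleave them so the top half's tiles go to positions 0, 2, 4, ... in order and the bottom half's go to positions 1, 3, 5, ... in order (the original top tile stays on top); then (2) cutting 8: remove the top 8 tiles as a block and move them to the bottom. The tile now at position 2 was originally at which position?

5

Undo the operations in reverse order, starting from position 2:
  undo op 2 (cut 8): 2 ← 10
  undo op 1 (out-shuffle, from top half): 10 ← 5
So the tile at position 2 came from original position 5.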